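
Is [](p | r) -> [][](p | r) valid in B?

Tableau for the negation ~([](p | r) -> [][](p | r)):
1. ~([](p | r) -> [][](p | r)), u
2. [](p | r), u
3. ~[][](p | r), u
4. p | r, u
5. r, u
6. ~[](p | r), v
7. p | r, v
8. r, v
9. ~(p | r), w
10. ~p, w
11. ~r, w
Accessibility: uRu, uRv, vRu, vRv, vRw, wRv, wRw
The negation has an open branch (countermodel exists).

No, not valid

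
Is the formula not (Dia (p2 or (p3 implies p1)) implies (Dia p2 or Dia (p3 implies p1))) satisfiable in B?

1. not (Dia (p2 or (p3 implies p1)) implies (Dia p2 or Dia (p3 implies p1))), 0
2. Dia (p2 or (p3 implies p1)), 0
3. not (Dia p2 or Dia (p3 implies p1)), 0
4. not Dia p2, 0
5. not Dia (p3 implies p1), 0
6. not p2, 0
7. not (p3 implies p1), 0
8. p3, 0
9. not p1, 0
10. p2 or (p3 implies p1), 1
11. not p2, 1
12. not (p3 implies p1), 1
13. p3, 1
14. not p1, 1
15. p3 implies p1, 1
16. p1, 1
Accessibility: 0R0, 0R1, 1R0, 1R1
Branch closes: p1 and not p1 both at 1.
Every branch closes; the branch above is one of them.

Unsatisfiable (every branch closes)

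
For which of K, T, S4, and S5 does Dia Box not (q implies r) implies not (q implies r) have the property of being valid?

S5

S4-tableau for the negation not (Dia Box not (q implies r) implies not (q implies r)):
1. not (Dia Box not (q implies r) implies not (q implies r)), w0
2. Dia Box not (q implies r), w0   [neg-implies-rule on 1]
3. q implies r, w0   [neg-implies-rule on 1]
4. r, w0   [implies-rule on 3 (branches; this branch)]
5. Box not (q implies r), w1   [Dia-rule on 2: fresh world w1, w0Rw1]
6. not (q implies r), w1   [Box-rule on 5 via w1Rw1]
7. q, w1   [neg-implies-rule on 6]
8. not r, w1   [neg-implies-rule on 6]
Accessibility: w0Rw0, w0Rw1, w1Rw1
Complete open branch: countermodel on an S4-frame, so not valid in S4, nor in K, T (the same frame is also a K-frame and a T-frame).
S5-tableau for the negation not (Dia Box not (q implies r) implies not (q implies r)):
1. not (Dia Box not (q implies r) implies not (q implies r)), w0
2. Dia Box not (q implies r), w0   [neg-implies-rule on 1]
3. q implies r, w0   [neg-implies-rule on 1]
4. r, w0   [implies-rule on 3 (branches; this branch)]
5. Box not (q implies r), w1   [Dia-rule on 2: fresh world w1, w0Rw1]
6. not (q implies r), w0   [Box-rule on 5 via w1Rw0]
7. q, w0   [neg-implies-rule on 6]
8. not r, w0   [neg-implies-rule on 6]
Accessibility: w0Rw0, w0Rw1, w1Rw0, w1Rw1
Branch closes: r and not r both at w0.
Every branch closes (one shown): valid in S5.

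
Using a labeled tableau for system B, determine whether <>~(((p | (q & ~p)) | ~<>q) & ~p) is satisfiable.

Satisfiable (open branch found)

1. <>~(((p | (q & ~p)) | ~<>q) & ~p), 0
2. ~(((p | (q & ~p)) | ~<>q) & ~p), 1   [<>-rule on 1: fresh world 1, 0R1]
3. p, 1   [~&-rule on 2 (branches; this branch)]
Accessibility: 0R0, 0R1, 1R0, 1R1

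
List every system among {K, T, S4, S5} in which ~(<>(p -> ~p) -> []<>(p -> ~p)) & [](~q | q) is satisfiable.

K, T, S4

S4-tableau for the formula:
1. ~(<>(p -> ~p) -> []<>(p -> ~p)) & [](~q | q), w0
2. ~(<>(p -> ~p) -> []<>(p -> ~p)), w0
3. [](~q | q), w0
4. <>(p -> ~p), w0
5. ~[]<>(p -> ~p), w0
6. ~q | q, w0
7. q, w0
8. p -> ~p, w1
9. ~q | q, w1
10. ~p, w1
11. q, w1
12. ~<>(p -> ~p), w2
13. ~q | q, w2
14. ~(p -> ~p), w2
15. p, w2
16. q, w2
Accessibility: w0Rw0, w0Rw1, w0Rw2, w1Rw1, w2Rw2
Complete open branch: satisfiable in S4, hence also in K, T (this S4-model is also a K-model and a T-model).
S5-tableau for the formula:
1. ~(<>(p -> ~p) -> []<>(p -> ~p)) & [](~q | q), w0
2. ~(<>(p -> ~p) -> []<>(p -> ~p)), w0
3. [](~q | q), w0
4. <>(p -> ~p), w0
5. ~[]<>(p -> ~p), w0
6. ~q | q, w0
7. q, w0
8. p -> ~p, w1
9. ~q | q, w1
10. ~p, w1
11. q, w1
12. ~<>(p -> ~p), w2
13. ~q | q, w2
14. ~(p -> ~p), w0
15. p, w0
16. ~(p -> ~p), w1
17. p, w1
Accessibility: w0Rw0, w0Rw1, w0Rw2, w1Rw0, w1Rw1, w1Rw2, w2Rw0, w2Rw1, w2Rw2
Branch closes: p and ~p both at w1.
Every branch closes (one shown): unsatisfiable in S5.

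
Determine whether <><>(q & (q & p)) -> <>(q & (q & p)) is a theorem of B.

Tableau for the negation ~(<><>(q & (q & p)) -> <>(q & (q & p))):
1. ~(<><>(q & (q & p)) -> <>(q & (q & p))), w0
2. <><>(q & (q & p)), w0
3. ~<>(q & (q & p)), w0
4. ~(q & (q & p)), w0
5. ~(q & p), w0
6. ~p, w0
7. <>(q & (q & p)), w1
8. ~(q & (q & p)), w1
9. ~(q & p), w1
10. ~p, w1
11. q & (q & p), w2
12. q, w2
13. q & p, w2
14. p, w2
Accessibility: w0Rw0, w0Rw1, w1Rw0, w1Rw1, w1Rw2, w2Rw1, w2Rw2
The negation has an open branch (countermodel exists).

No, not valid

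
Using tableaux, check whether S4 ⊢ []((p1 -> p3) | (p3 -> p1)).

Tableau for the negation ~[]((p1 -> p3) | (p3 -> p1)):
1. ~[]((p1 -> p3) | (p3 -> p1)), w0
2. ~((p1 -> p3) | (p3 -> p1)), w1
3. ~(p1 -> p3), w1
4. ~(p3 -> p1), w1
5. p1, w1
6. ~p3, w1
7. p3, w1
8. ~p1, w1
Accessibility: w0Rw0, w0Rw1, w1Rw1
Branch closes: p3 and ~p3 both at w1.
All branches of the negation close; one closing branch shown above.

Valid in S4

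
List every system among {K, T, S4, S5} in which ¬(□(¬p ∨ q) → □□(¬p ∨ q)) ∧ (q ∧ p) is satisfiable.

K, T

T-tableau for the formula:
1. ¬(□(¬p ∨ q) → □□(¬p ∨ q)) ∧ (q ∧ p), w0
2. ¬(□(¬p ∨ q) → □□(¬p ∨ q)), w0
3. q ∧ p, w0
4. □(¬p ∨ q), w0
5. ¬□□(¬p ∨ q), w0
6. q, w0
7. p, w0
8. ¬p ∨ q, w0
9. ¬□(¬p ∨ q), w1
10. ¬p ∨ q, w1
11. q, w1
12. ¬(¬p ∨ q), w2
13. p, w2
14. ¬q, w2
Accessibility: w0Rw0, w0Rw1, w1Rw1, w1Rw2, w2Rw2
Complete open branch: satisfiable in T, hence also in K (this T-model is also a K-model).
S4-tableau for the formula:
1. ¬(□(¬p ∨ q) → □□(¬p ∨ q)) ∧ (q ∧ p), w0
2. ¬(□(¬p ∨ q) → □□(¬p ∨ q)), w0
3. q ∧ p, w0
4. □(¬p ∨ q), w0
5. ¬□□(¬p ∨ q), w0
6. q, w0
7. p, w0
8. ¬p ∨ q, w0
9. ¬□(¬p ∨ q), w1
10. ¬p ∨ q, w1
11. q, w1
12. ¬(¬p ∨ q), w2
13. p, w2
14. ¬q, w2
15. ¬p ∨ q, w2
16. q, w2
Accessibility: w0Rw0, w0Rw1, w0Rw2, w1Rw1, w1Rw2, w2Rw2
Branch closes: q and ¬q both at w2.
Every branch closes (one shown): unsatisfiable in S4, hence also in S5 (every S5-frame is an S4-frame).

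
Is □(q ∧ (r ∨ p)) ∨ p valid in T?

Tableau for the negation ¬(□(q ∧ (r ∨ p)) ∨ p):
1. ¬(□(q ∧ (r ∨ p)) ∨ p), u
2. ¬□(q ∧ (r ∨ p)), u
3. ¬p, u
4. ¬(q ∧ (r ∨ p)), v
5. ¬(r ∨ p), v
6. ¬r, v
7. ¬p, v
Accessibility: uRu, uRv, vRv
The negation has an open branch (countermodel exists).

Invalid (countermodel exists)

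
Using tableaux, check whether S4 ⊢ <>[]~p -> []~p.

No, not valid

Tableau for the negation ~(<>[]~p -> []~p):
1. ~(<>[]~p -> []~p), u
2. <>[]~p, u   [~->-rule on 1]
3. ~[]~p, u   [~->-rule on 1]
4. []~p, v   [<>-rule on 2: fresh world v, uRv]
5. ~p, v   [[]-rule on 4 via vRv]
6. p, w   [~[]-rule on 3: fresh world w, uRw]
Accessibility: uRu, uRv, uRw, vRv, wRw
The negation has an open branch (countermodel exists).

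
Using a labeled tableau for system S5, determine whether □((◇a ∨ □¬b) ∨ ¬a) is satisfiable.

1. □((◇a ∨ □¬b) ∨ ¬a), w0
2. (◇a ∨ □¬b) ∨ ¬a, w0   [□-rule on 1 via w0Rw0]
3. ¬a, w0   [∨-rule on 2 (branches; this branch)]
Accessibility: w0Rw0

Yes, satisfiable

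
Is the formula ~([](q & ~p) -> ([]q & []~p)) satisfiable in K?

1. ~([](q & ~p) -> ([]q & []~p)), 0
2. [](q & ~p), 0
3. ~([]q & []~p), 0
4. ~[]~p, 0
5. p, 1
6. q & ~p, 1
7. q, 1
8. ~p, 1
Accessibility: 0R1
Branch closes: p and ~p both at 1.
(One branch shown.) All branches close.

Unsatisfiable (every branch closes)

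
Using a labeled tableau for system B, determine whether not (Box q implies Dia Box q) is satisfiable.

1. not (Box q implies Dia Box q), w0
2. Box q, w0
3. not Dia Box q, w0
4. q, w0
5. not Box q, w0
6. not q, w1
7. q, w1
Accessibility: w0Rw0, w0Rw1, w1Rw0, w1Rw1
Branch closes: q and not q both at w1.
(One branch shown.) All branches close.

Unsatisfiable (every branch closes)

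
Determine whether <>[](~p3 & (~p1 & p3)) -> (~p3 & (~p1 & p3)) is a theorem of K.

Tableau for the negation ~(<>[](~p3 & (~p1 & p3)) -> (~p3 & (~p1 & p3))):
1. ~(<>[](~p3 & (~p1 & p3)) -> (~p3 & (~p1 & p3))), w0
2. <>[](~p3 & (~p1 & p3)), w0
3. ~(~p3 & (~p1 & p3)), w0
4. ~(~p1 & p3), w0
5. ~p3, w0
6. [](~p3 & (~p1 & p3)), w1
Accessibility: w0Rw1
The negation has an open branch (countermodel exists).

Invalid (countermodel exists)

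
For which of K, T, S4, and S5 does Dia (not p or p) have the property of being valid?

T-tableau for the negation not Dia (not p or p):
1. not Dia (not p or p), w0
2. not (not p or p), w0
3. p, w0
4. not p, w0
Accessibility: w0Rw0
Branch closes: p and not p both at w0.
Every branch closes (one shown): valid in T, hence also in S4, S5 (every theorem of T is a theorem of S4 and S5).
K-tableau for the negation not Dia (not p or p):
1. not Dia (not p or p), w0
Complete open branch: countermodel on a K-frame, so not valid in K.

T, S4, S5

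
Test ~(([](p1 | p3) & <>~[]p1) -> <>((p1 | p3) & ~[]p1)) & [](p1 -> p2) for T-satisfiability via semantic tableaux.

Unsatisfiable (every branch closes)

1. ~(([](p1 | p3) & <>~[]p1) -> <>((p1 | p3) & ~[]p1)) & [](p1 -> p2), 0
2. ~(([](p1 | p3) & <>~[]p1) -> <>((p1 | p3) & ~[]p1)), 0   [&-rule on 1]
3. [](p1 -> p2), 0   [&-rule on 1]
4. [](p1 | p3) & <>~[]p1, 0   [~->-rule on 2]
5. ~<>((p1 | p3) & ~[]p1), 0   [~->-rule on 2]
6. [](p1 | p3), 0   [&-rule on 4]
7. <>~[]p1, 0   [&-rule on 4]
8. p1 -> p2, 0   [[]-rule on 3 via 0R0]
9. ~((p1 | p3) & ~[]p1), 0   [~<>-rule on 5 via 0R0]
10. p1 | p3, 0   [[]-rule on 6 via 0R0]
11. p2, 0   [->-rule on 8 (branches; this branch)]
12. []p1, 0   [~&-rule on 9 (branches; this branch)]
13. p1, 0   [[]-rule on 12 via 0R0]
14. p3, 0   [|-rule on 10 (branches; this branch)]
15. ~[]p1, 1   [<>-rule on 7: fresh world 1, 0R1]
16. p1 -> p2, 1   [[]-rule on 3 via 0R1]
17. ~((p1 | p3) & ~[]p1), 1   [~<>-rule on 5 via 0R1]
18. p1 | p3, 1   [[]-rule on 6 via 0R1]
19. p1, 1   [[]-rule on 12 via 0R1]
20. p2, 1   [->-rule on 16 (branches; this branch)]
21. []p1, 1   [~&-rule on 17 (branches; this branch)]
22. p3, 1   [|-rule on 18 (branches; this branch)]
23. ~p1, 2   [~[]-rule on 15: fresh world 2, 1R2]
24. p1, 2   [[]-rule on 21 via 1R2]
Accessibility: 0R0, 0R1, 1R1, 1R2, 2R2
Branch closes: p1 and ~p1 both at 2.
Every branch closes; the branch above is one of them.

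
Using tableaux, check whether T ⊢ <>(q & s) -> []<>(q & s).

No, not valid

Tableau for the negation ~(<>(q & s) -> []<>(q & s)):
1. ~(<>(q & s) -> []<>(q & s)), 0
2. <>(q & s), 0
3. ~[]<>(q & s), 0
4. q & s, 1
5. q, 1
6. s, 1
7. ~<>(q & s), 2
8. ~(q & s), 2
9. ~s, 2
Accessibility: 0R0, 0R1, 0R2, 1R1, 2R2
The negation has an open branch (countermodel exists).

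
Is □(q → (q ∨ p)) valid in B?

Tableau for the negation ¬□(q → (q ∨ p)):
1. ¬□(q → (q ∨ p)), u
2. ¬(q → (q ∨ p)), v   [¬□-rule on 1: fresh world v, uRv]
3. q, v   [¬→-rule on 2]
4. ¬(q ∨ p), v   [¬→-rule on 2]
5. ¬q, v   [¬∨-rule on 4]
6. ¬p, v   [¬∨-rule on 4]
Accessibility: uRu, uRv, vRu, vRv
Branch closes: q and ¬q both at v.
Every branch of the negation's tableau closes; the branch above is one of them.

Valid in B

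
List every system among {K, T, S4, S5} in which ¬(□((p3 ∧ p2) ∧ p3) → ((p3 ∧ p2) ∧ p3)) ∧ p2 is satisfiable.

K

K-tableau for the formula:
1. ¬(□((p3 ∧ p2) ∧ p3) → ((p3 ∧ p2) ∧ p3)) ∧ p2, w0
2. ¬(□((p3 ∧ p2) ∧ p3) → ((p3 ∧ p2) ∧ p3)), w0
3. p2, w0
4. □((p3 ∧ p2) ∧ p3), w0
5. ¬((p3 ∧ p2) ∧ p3), w0
6. ¬p3, w0
Complete open branch: satisfiable in K.
T-tableau for the formula:
1. ¬(□((p3 ∧ p2) ∧ p3) → ((p3 ∧ p2) ∧ p3)) ∧ p2, w0
2. ¬(□((p3 ∧ p2) ∧ p3) → ((p3 ∧ p2) ∧ p3)), w0
3. p2, w0
4. □((p3 ∧ p2) ∧ p3), w0
5. ¬((p3 ∧ p2) ∧ p3), w0
6. (p3 ∧ p2) ∧ p3, w0
7. p3 ∧ p2, w0
8. p3, w0
9. ¬(p3 ∧ p2), w0
10. ¬p2, w0
Accessibility: w0Rw0
Branch closes: p2 and ¬p2 both at w0.
Every branch closes (one shown): unsatisfiable in T, hence also in S4, S5 (every S4/S5-frame is a T-frame).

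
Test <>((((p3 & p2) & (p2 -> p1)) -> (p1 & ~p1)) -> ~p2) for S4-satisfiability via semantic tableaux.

Yes, satisfiable

1. <>((((p3 & p2) & (p2 -> p1)) -> (p1 & ~p1)) -> ~p2), u
2. (((p3 & p2) & (p2 -> p1)) -> (p1 & ~p1)) -> ~p2, v
3. ~p2, v
Accessibility: uRu, uRv, vRv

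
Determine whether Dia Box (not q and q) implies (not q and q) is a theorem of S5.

Tableau for the negation not (Dia Box (not q and q) implies (not q and q)):
1. not (Dia Box (not q and q) implies (not q and q)), w0
2. Dia Box (not q and q), w0
3. not (not q and q), w0
4. not q, w0
5. Box (not q and q), w1
6. not q and q, w0
7. q, w0
Accessibility: w0Rw0, w0Rw1, w1Rw0, w1Rw1
Branch closes: q and not q both at w0.
Every branch of the negation's tableau closes; the branch above is one of them.

Valid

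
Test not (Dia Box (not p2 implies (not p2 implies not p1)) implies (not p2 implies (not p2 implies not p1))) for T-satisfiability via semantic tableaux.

Satisfiable

1. not (Dia Box (not p2 implies (not p2 implies not p1)) implies (not p2 implies (not p2 implies not p1))), u
2. Dia Box (not p2 implies (not p2 implies not p1)), u
3. not (not p2 implies (not p2 implies not p1)), u
4. not p2, u
5. not (not p2 implies not p1), u
6. p1, u
7. Box (not p2 implies (not p2 implies not p1)), v
8. not p2 implies (not p2 implies not p1), v
9. not p2 implies not p1, v
10. not p1, v
Accessibility: uRu, uRv, vRv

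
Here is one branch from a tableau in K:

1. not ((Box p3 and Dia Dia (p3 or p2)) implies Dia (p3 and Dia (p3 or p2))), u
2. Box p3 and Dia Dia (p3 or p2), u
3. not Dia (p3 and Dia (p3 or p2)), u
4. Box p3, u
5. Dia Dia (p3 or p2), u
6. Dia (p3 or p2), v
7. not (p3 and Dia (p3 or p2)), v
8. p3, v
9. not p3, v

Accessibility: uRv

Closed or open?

Both p3 and not p3 appear at v.

Yes, closed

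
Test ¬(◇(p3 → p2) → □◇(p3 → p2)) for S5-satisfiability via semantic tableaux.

Unsatisfiable (every branch closes)

1. ¬(◇(p3 → p2) → □◇(p3 → p2)), w0
2. ◇(p3 → p2), w0
3. ¬□◇(p3 → p2), w0
4. p3 → p2, w1
5. p2, w1
6. ¬◇(p3 → p2), w2
7. ¬(p3 → p2), w0
8. p3, w0
9. ¬p2, w0
10. ¬(p3 → p2), w1
11. p3, w1
12. ¬p2, w1
Accessibility: w0Rw0, w0Rw1, w0Rw2, w1Rw0, w1Rw1, w1Rw2, w2Rw0, w2Rw1, w2Rw2
Branch closes: p2 and ¬p2 both at w1.
Every branch closes; the branch above is one of them.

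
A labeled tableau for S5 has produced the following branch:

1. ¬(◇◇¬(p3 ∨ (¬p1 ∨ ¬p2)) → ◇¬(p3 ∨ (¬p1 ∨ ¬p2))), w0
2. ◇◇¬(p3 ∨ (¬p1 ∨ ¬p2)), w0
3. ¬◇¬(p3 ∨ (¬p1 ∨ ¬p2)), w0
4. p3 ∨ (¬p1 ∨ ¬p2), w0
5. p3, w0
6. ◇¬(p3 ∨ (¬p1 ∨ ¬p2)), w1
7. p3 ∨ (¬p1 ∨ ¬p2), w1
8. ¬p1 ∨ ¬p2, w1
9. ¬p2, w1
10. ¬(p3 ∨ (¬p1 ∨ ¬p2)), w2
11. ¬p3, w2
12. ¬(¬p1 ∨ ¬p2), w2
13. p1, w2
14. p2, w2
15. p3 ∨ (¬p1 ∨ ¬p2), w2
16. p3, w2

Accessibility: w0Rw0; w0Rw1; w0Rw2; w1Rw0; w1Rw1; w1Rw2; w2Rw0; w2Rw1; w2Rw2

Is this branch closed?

Yes, closed

Both p3 and ¬p3 appear at w2.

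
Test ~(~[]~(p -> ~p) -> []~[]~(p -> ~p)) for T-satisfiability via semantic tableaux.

Yes, satisfiable

1. ~(~[]~(p -> ~p) -> []~[]~(p -> ~p)), 0
2. ~[]~(p -> ~p), 0   [~->-rule on 1]
3. ~[]~[]~(p -> ~p), 0   [~->-rule on 1]
4. p -> ~p, 1   [~[]-rule on 2: fresh world 1, 0R1]
5. ~p, 1   [->-rule on 4 (branches; this branch)]
6. []~(p -> ~p), 2   [~[]-rule on 3: fresh world 2, 0R2]
7. ~(p -> ~p), 2   [[]-rule on 6 via 2R2]
8. p, 2   [~->-rule on 7]
Accessibility: 0R0, 0R1, 0R2, 1R1, 2R2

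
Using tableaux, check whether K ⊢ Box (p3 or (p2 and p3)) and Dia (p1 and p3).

Tableau for the negation not (Box (p3 or (p2 and p3)) and Dia (p1 and p3)):
1. not (Box (p3 or (p2 and p3)) and Dia (p1 and p3)), u
2. not Dia (p1 and p3), u   [neg-and-rule on 1 (branches; this branch)]
The negation has an open branch (countermodel exists).

No, not valid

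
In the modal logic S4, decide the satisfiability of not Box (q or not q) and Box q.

1. not Box (q or not q) and Box q, u
2. not Box (q or not q), u   [and-rule on 1]
3. Box q, u   [and-rule on 1]
4. q, u   [Box-rule on 3 via uRu]
5. not (q or not q), v   [neg-Box-rule on 2: fresh world v, uRv]
6. not q, v   [neg-or-rule on 5]
7. q, v   [neg-or-rule on 5]
Accessibility: uRu, uRv, vRv
Branch closes: q and not q both at v.
(One branch shown.) All branches close.

Unsatisfiable (every branch closes)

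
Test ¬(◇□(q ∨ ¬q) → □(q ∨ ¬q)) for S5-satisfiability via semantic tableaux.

Unsatisfiable (every branch closes)

1. ¬(◇□(q ∨ ¬q) → □(q ∨ ¬q)), 0
2. ◇□(q ∨ ¬q), 0   [¬→-rule on 1]
3. ¬□(q ∨ ¬q), 0   [¬→-rule on 1]
4. □(q ∨ ¬q), 1   [◇-rule on 2: fresh world 1, 0R1]
5. q ∨ ¬q, 0   [□-rule on 4 via 1R0]
6. q ∨ ¬q, 1   [□-rule on 4 via 1R1]
7. ¬q, 0   [∨-rule on 5 (branches; this branch)]
8. ¬q, 1   [∨-rule on 6 (branches; this branch)]
9. ¬(q ∨ ¬q), 2   [¬□-rule on 3: fresh world 2, 0R2]
10. ¬q, 2   [¬∨-rule on 9]
11. q, 2   [¬∨-rule on 9]
Accessibility: 0R0, 0R1, 0R2, 1R0, 1R1, 1R2, 2R0, 2R1, 2R2
Branch closes: q and ¬q both at 2.
All branches of the tableau close; one closing branch shown above.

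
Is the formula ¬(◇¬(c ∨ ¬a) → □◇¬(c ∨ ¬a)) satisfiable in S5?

No, unsatisfiable

1. ¬(◇¬(c ∨ ¬a) → □◇¬(c ∨ ¬a)), w0
2. ◇¬(c ∨ ¬a), w0
3. ¬□◇¬(c ∨ ¬a), w0
4. ¬(c ∨ ¬a), w1
5. ¬c, w1
6. a, w1
7. ¬◇¬(c ∨ ¬a), w2
8. c ∨ ¬a, w0
9. c ∨ ¬a, w1
10. c ∨ ¬a, w2
11. ¬a, w0
12. ¬a, w1
Accessibility: w0Rw0, w0Rw1, w0Rw2, w1Rw0, w1Rw1, w1Rw2, w2Rw0, w2Rw1, w2Rw2
Branch closes: a and ¬a both at w1.
(One branch shown.) All branches close.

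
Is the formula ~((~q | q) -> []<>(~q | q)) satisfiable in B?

No, unsatisfiable

1. ~((~q | q) -> []<>(~q | q)), u
2. ~q | q, u
3. ~[]<>(~q | q), u
4. q, u
5. ~<>(~q | q), v
6. ~(~q | q), u
7. ~q, u
Accessibility: uRu, uRv, vRu, vRv
Branch closes: q and ~q both at u.
All branches of the tableau close; one closing branch shown above.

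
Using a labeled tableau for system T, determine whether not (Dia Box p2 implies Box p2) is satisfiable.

1. not (Dia Box p2 implies Box p2), 0
2. Dia Box p2, 0
3. not Box p2, 0
4. Box p2, 1
5. p2, 1
6. not p2, 2
Accessibility: 0R0, 0R1, 0R2, 1R1, 2R2

Satisfiable (open branch found)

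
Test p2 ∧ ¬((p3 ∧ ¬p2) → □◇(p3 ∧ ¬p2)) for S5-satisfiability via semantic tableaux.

1. p2 ∧ ¬((p3 ∧ ¬p2) → □◇(p3 ∧ ¬p2)), u
2. p2, u
3. ¬((p3 ∧ ¬p2) → □◇(p3 ∧ ¬p2)), u
4. p3 ∧ ¬p2, u
5. ¬□◇(p3 ∧ ¬p2), u
6. p3, u
7. ¬p2, u
Accessibility: uRu
Branch closes: p2 and ¬p2 both at u.
All branches of the tableau close; one closing branch shown above.

Unsatisfiable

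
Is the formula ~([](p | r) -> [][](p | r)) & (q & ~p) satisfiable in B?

1. ~([](p | r) -> [][](p | r)) & (q & ~p), 0
2. ~([](p | r) -> [][](p | r)), 0
3. q & ~p, 0
4. [](p | r), 0
5. ~[][](p | r), 0
6. q, 0
7. ~p, 0
8. p | r, 0
9. r, 0
10. ~[](p | r), 1
11. p | r, 1
12. r, 1
13. ~(p | r), 2
14. ~p, 2
15. ~r, 2
Accessibility: 0R0, 0R1, 1R0, 1R1, 1R2, 2R1, 2R2

Yes, satisfiable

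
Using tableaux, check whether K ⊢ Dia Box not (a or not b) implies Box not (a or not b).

Invalid (countermodel exists)

Tableau for the negation not (Dia Box not (a or not b) implies Box not (a or not b)):
1. not (Dia Box not (a or not b) implies Box not (a or not b)), u
2. Dia Box not (a or not b), u   [neg-implies-rule on 1]
3. not Box not (a or not b), u   [neg-implies-rule on 1]
4. Box not (a or not b), v   [Dia-rule on 2: fresh world v, uRv]
5. a or not b, w   [neg-Box-rule on 3: fresh world w, uRw]
6. not b, w   [or-rule on 5 (branches; this branch)]
Accessibility: uRv, uRw
The negation has an open branch (countermodel exists).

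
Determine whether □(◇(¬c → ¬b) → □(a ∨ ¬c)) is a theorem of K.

Tableau for the negation ¬□(◇(¬c → ¬b) → □(a ∨ ¬c)):
1. ¬□(◇(¬c → ¬b) → □(a ∨ ¬c)), u
2. ¬(◇(¬c → ¬b) → □(a ∨ ¬c)), v
3. ◇(¬c → ¬b), v
4. ¬□(a ∨ ¬c), v
5. ¬c → ¬b, w
6. ¬b, w
7. ¬(a ∨ ¬c), x
8. ¬a, x
9. c, x
Accessibility: uRv, vRw, vRx
The negation has an open branch (countermodel exists).

No, not valid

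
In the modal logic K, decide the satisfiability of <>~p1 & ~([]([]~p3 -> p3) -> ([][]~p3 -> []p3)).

1. <>~p1 & ~([]([]~p3 -> p3) -> ([][]~p3 -> []p3)), 0
2. <>~p1, 0   [&-rule on 1]
3. ~([]([]~p3 -> p3) -> ([][]~p3 -> []p3)), 0   [&-rule on 1]
4. []([]~p3 -> p3), 0   [~->-rule on 3]
5. ~([][]~p3 -> []p3), 0   [~->-rule on 3]
6. [][]~p3, 0   [~->-rule on 5]
7. ~[]p3, 0   [~->-rule on 5]
8. ~p1, 1   [<>-rule on 2: fresh world 1, 0R1]
9. []~p3 -> p3, 1   [[]-rule on 4 via 0R1]
10. []~p3, 1   [[]-rule on 6 via 0R1]
11. p3, 1   [->-rule on 9 (branches; this branch)]
12. ~p3, 2   [~[]-rule on 7: fresh world 2, 0R2]
13. []~p3 -> p3, 2   [[]-rule on 4 via 0R2]
14. []~p3, 2   [[]-rule on 6 via 0R2]
15. ~[]~p3, 2   [->-rule on 13 (branches; this branch)]
16. p3, 3   [~[]-rule on 15: fresh world 3, 2R3]
17. ~p3, 3   [[]-rule on 14 via 2R3]
Accessibility: 0R1, 0R2, 2R3
Branch closes: p3 and ~p3 both at 3.
Every branch closes; the branch above is one of them.

Unsatisfiable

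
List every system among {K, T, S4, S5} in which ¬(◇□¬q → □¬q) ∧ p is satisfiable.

S4-tableau for the formula:
1. ¬(◇□¬q → □¬q) ∧ p, w0
2. ¬(◇□¬q → □¬q), w0   [∧-rule on 1]
3. p, w0   [∧-rule on 1]
4. ◇□¬q, w0   [¬→-rule on 2]
5. ¬□¬q, w0   [¬→-rule on 2]
6. □¬q, w1   [◇-rule on 4: fresh world w1, w0Rw1]
7. ¬q, w1   [□-rule on 6 via w1Rw1]
8. q, w2   [¬□-rule on 5: fresh world w2, w0Rw2]
Accessibility: w0Rw0, w0Rw1, w0Rw2, w1Rw1, w2Rw2
Complete open branch: satisfiable in S4, hence also in K, T (this S4-model is also a K-model and a T-model).
S5-tableau for the formula:
1. ¬(◇□¬q → □¬q) ∧ p, w0
2. ¬(◇□¬q → □¬q), w0   [∧-rule on 1]
3. p, w0   [∧-rule on 1]
4. ◇□¬q, w0   [¬→-rule on 2]
5. ¬□¬q, w0   [¬→-rule on 2]
6. □¬q, w1   [◇-rule on 4: fresh world w1, w0Rw1]
7. ¬q, w0   [□-rule on 6 via w1Rw0]
8. ¬q, w1   [□-rule on 6 via w1Rw1]
9. q, w2   [¬□-rule on 5: fresh world w2, w0Rw2]
10. ¬q, w2   [□-rule on 6 via w1Rw2]
Accessibility: w0Rw0, w0Rw1, w0Rw2, w1Rw0, w1Rw1, w1Rw2, w2Rw0, w2Rw1, w2Rw2
Branch closes: q and ¬q both at w2.
Every branch closes (one shown): unsatisfiable in S5.

K, T, S4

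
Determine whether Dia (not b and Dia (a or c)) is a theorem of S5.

No, not valid

Tableau for the negation not Dia (not b and Dia (a or c)):
1. not Dia (not b and Dia (a or c)), 0
2. not (not b and Dia (a or c)), 0
3. not Dia (a or c), 0
4. not (a or c), 0
5. not a, 0
6. not c, 0
Accessibility: 0R0
The negation has an open branch (countermodel exists).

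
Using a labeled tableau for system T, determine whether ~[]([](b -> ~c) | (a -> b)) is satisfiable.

1. ~[]([](b -> ~c) | (a -> b)), w0
2. ~([](b -> ~c) | (a -> b)), w1   [~[]-rule on 1: fresh world w1, w0Rw1]
3. ~[](b -> ~c), w1   [~|-rule on 2]
4. ~(a -> b), w1   [~|-rule on 2]
5. a, w1   [~->-rule on 4]
6. ~b, w1   [~->-rule on 4]
7. ~(b -> ~c), w2   [~[]-rule on 3: fresh world w2, w1Rw2]
8. b, w2   [~->-rule on 7]
9. c, w2   [~->-rule on 7]
Accessibility: w0Rw0, w0Rw1, w1Rw1, w1Rw2, w2Rw2

Yes, satisfiable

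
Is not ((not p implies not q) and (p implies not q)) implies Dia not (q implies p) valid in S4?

Tableau for the negation not (not ((not p implies not q) and (p implies not q)) implies Dia not (q implies p)):
1. not (not ((not p implies not q) and (p implies not q)) implies Dia not (q implies p)), 0
2. not ((not p implies not q) and (p implies not q)), 0
3. not Dia not (q implies p), 0
4. q implies p, 0
5. not (p implies not q), 0
6. p, 0
7. q, 0
Accessibility: 0R0
The negation has an open branch (countermodel exists).

Invalid (countermodel exists)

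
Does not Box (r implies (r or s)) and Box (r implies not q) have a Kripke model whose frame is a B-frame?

No, unsatisfiable

1. not Box (r implies (r or s)) and Box (r implies not q), 0
2. not Box (r implies (r or s)), 0
3. Box (r implies not q), 0
4. r implies not q, 0
5. not q, 0
6. not (r implies (r or s)), 1
7. r, 1
8. not (r or s), 1
9. not r, 1
10. not s, 1
Accessibility: 0R0, 0R1, 1R0, 1R1
Branch closes: r and not r both at 1.
All branches of the tableau close; one closing branch shown above.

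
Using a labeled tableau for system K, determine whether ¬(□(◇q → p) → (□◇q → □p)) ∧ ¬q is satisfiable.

No, unsatisfiable

1. ¬(□(◇q → p) → (□◇q → □p)) ∧ ¬q, u
2. ¬(□(◇q → p) → (□◇q → □p)), u
3. ¬q, u
4. □(◇q → p), u
5. ¬(□◇q → □p), u
6. □◇q, u
7. ¬□p, u
8. ¬p, v
9. ◇q → p, v
10. ◇q, v
11. ¬◇q, v
12. q, w
13. ¬q, w
Accessibility: uRv, vRw
Branch closes: q and ¬q both at w.
All branches of the tableau close; one closing branch shown above.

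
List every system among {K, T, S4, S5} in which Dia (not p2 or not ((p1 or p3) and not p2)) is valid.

T, S4, S5

T-tableau for the negation not Dia (not p2 or not ((p1 or p3) and not p2)):
1. not Dia (not p2 or not ((p1 or p3) and not p2)), 0
2. not (not p2 or not ((p1 or p3) and not p2)), 0
3. p2, 0
4. (p1 or p3) and not p2, 0
5. p1 or p3, 0
6. not p2, 0
Accessibility: 0R0
Branch closes: p2 and not p2 both at 0.
Every branch closes (one shown): valid in T, hence also in S4, S5 (every theorem of T is a theorem of S4 and S5).
K-tableau for the negation not Dia (not p2 or not ((p1 or p3) and not p2)):
1. not Dia (not p2 or not ((p1 or p3) and not p2)), 0
Complete open branch: countermodel on a K-frame, so not valid in K.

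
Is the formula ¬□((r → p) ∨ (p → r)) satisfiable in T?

1. ¬□((r → p) ∨ (p → r)), w0
2. ¬((r → p) ∨ (p → r)), w1   [¬□-rule on 1: fresh world w1, w0Rw1]
3. ¬(r → p), w1   [¬∨-rule on 2]
4. ¬(p → r), w1   [¬∨-rule on 2]
5. r, w1   [¬→-rule on 3]
6. ¬p, w1   [¬→-rule on 3]
7. p, w1   [¬→-rule on 4]
8. ¬r, w1   [¬→-rule on 4]
Accessibility: w0Rw0, w0Rw1, w1Rw1
Branch closes: p and ¬p both at w1.
(One branch shown.) All branches close.

Unsatisfiable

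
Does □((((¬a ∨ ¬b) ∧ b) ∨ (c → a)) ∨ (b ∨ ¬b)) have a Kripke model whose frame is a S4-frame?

1. □((((¬a ∨ ¬b) ∧ b) ∨ (c → a)) ∨ (b ∨ ¬b)), u
2. (((¬a ∨ ¬b) ∧ b) ∨ (c → a)) ∨ (b ∨ ¬b), u   [□-rule on 1 via uRu]
3. b ∨ ¬b, u   [∨-rule on 2 (branches; this branch)]
4. ¬b, u   [∨-rule on 3 (branches; this branch)]
Accessibility: uRu

Satisfiable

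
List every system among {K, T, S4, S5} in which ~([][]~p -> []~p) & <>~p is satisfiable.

K

T-tableau for the formula:
1. ~([][]~p -> []~p) & <>~p, u
2. ~([][]~p -> []~p), u   [&-rule on 1]
3. <>~p, u   [&-rule on 1]
4. [][]~p, u   [~->-rule on 2]
5. ~[]~p, u   [~->-rule on 2]
6. []~p, u   [[]-rule on 4 via uRu]
7. ~p, u   [[]-rule on 6 via uRu]
8. ~p, v   [<>-rule on 3: fresh world v, uRv]
9. []~p, v   [[]-rule on 4 via uRv]
10. p, w   [~[]-rule on 5: fresh world w, uRw]
11. []~p, w   [[]-rule on 4 via uRw]
12. ~p, w   [[]-rule on 6 via uRw]
Accessibility: uRu, uRv, uRw, vRv, wRw
Branch closes: p and ~p both at w.
Every branch closes (one shown): unsatisfiable in T, hence also in S4, S5 (every S4/S5-frame is a T-frame).
K-tableau for the formula:
1. ~([][]~p -> []~p) & <>~p, u
2. ~([][]~p -> []~p), u   [&-rule on 1]
3. <>~p, u   [&-rule on 1]
4. [][]~p, u   [~->-rule on 2]
5. ~[]~p, u   [~->-rule on 2]
6. ~p, v   [<>-rule on 3: fresh world v, uRv]
7. []~p, v   [[]-rule on 4 via uRv]
8. p, w   [~[]-rule on 5: fresh world w, uRw]
9. []~p, w   [[]-rule on 4 via uRw]
Accessibility: uRv, uRw
Complete open branch: satisfiable in K.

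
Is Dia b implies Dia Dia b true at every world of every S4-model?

Yes, valid

Tableau for the negation not (Dia b implies Dia Dia b):
1. not (Dia b implies Dia Dia b), w0
2. Dia b, w0
3. not Dia Dia b, w0
4. not Dia b, w0
5. not b, w0
6. b, w1
7. not Dia b, w1
8. not b, w1
Accessibility: w0Rw0, w0Rw1, w1Rw1
Branch closes: b and not b both at w1.
Every branch of the negation's tableau closes; the branch above is one of them.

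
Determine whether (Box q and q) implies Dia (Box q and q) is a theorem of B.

Tableau for the negation not ((Box q and q) implies Dia (Box q and q)):
1. not ((Box q and q) implies Dia (Box q and q)), u
2. Box q and q, u
3. not Dia (Box q and q), u
4. Box q, u
5. q, u
6. not (Box q and q), u
7. not Box q, u
8. not q, v
9. not (Box q and q), v
10. q, v
Accessibility: uRu, uRv, vRu, vRv
Branch closes: q and not q both at v.
All branches of the negation close; one closing branch shown above.

Yes, valid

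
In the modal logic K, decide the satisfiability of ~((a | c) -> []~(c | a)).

Yes, satisfiable

1. ~((a | c) -> []~(c | a)), w0
2. a | c, w0
3. ~[]~(c | a), w0
4. c, w0
5. c | a, w1
6. a, w1
Accessibility: w0Rw1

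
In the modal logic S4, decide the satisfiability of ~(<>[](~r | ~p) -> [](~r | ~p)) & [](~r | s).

Satisfiable

1. ~(<>[](~r | ~p) -> [](~r | ~p)) & [](~r | s), u
2. ~(<>[](~r | ~p) -> [](~r | ~p)), u   [&-rule on 1]
3. [](~r | s), u   [&-rule on 1]
4. <>[](~r | ~p), u   [~->-rule on 2]
5. ~[](~r | ~p), u   [~->-rule on 2]
6. ~r | s, u   [[]-rule on 3 via uRu]
7. s, u   [|-rule on 6 (branches; this branch)]
8. [](~r | ~p), v   [<>-rule on 4: fresh world v, uRv]
9. ~r | s, v   [[]-rule on 3 via uRv]
10. ~r | ~p, v   [[]-rule on 8 via vRv]
11. s, v   [|-rule on 9 (branches; this branch)]
12. ~p, v   [|-rule on 10 (branches; this branch)]
13. ~(~r | ~p), w   [~[]-rule on 5: fresh world w, uRw]
14. r, w   [~|-rule on 13]
15. p, w   [~|-rule on 13]
16. ~r | s, w   [[]-rule on 3 via uRw]
17. s, w   [|-rule on 16 (branches; this branch)]
Accessibility: uRu, uRv, uRw, vRv, wRw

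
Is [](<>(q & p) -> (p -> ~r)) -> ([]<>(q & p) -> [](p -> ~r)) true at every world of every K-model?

Tableau for the negation ~([](<>(q & p) -> (p -> ~r)) -> ([]<>(q & p) -> [](p -> ~r))):
1. ~([](<>(q & p) -> (p -> ~r)) -> ([]<>(q & p) -> [](p -> ~r))), 0
2. [](<>(q & p) -> (p -> ~r)), 0
3. ~([]<>(q & p) -> [](p -> ~r)), 0
4. []<>(q & p), 0
5. ~[](p -> ~r), 0
6. ~(p -> ~r), 1
7. p, 1
8. r, 1
9. <>(q & p) -> (p -> ~r), 1
10. <>(q & p), 1
11. ~<>(q & p), 1
12. q & p, 2
13. q, 2
14. p, 2
15. ~(q & p), 2
16. ~p, 2
Accessibility: 0R1, 1R2
Branch closes: p and ~p both at 2.
All branches of the negation close; one closing branch shown above.

Valid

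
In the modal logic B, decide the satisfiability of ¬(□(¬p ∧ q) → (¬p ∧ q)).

No, unsatisfiable

1. ¬(□(¬p ∧ q) → (¬p ∧ q)), w0
2. □(¬p ∧ q), w0   [¬→-rule on 1]
3. ¬(¬p ∧ q), w0   [¬→-rule on 1]
4. ¬p ∧ q, w0   [□-rule on 2 via w0Rw0]
5. ¬p, w0   [∧-rule on 4]
6. q, w0   [∧-rule on 4]
7. ¬q, w0   [¬∧-rule on 3 (branches; this branch)]
Accessibility: w0Rw0
Branch closes: q and ¬q both at w0.
Every branch closes; the branch above is one of them.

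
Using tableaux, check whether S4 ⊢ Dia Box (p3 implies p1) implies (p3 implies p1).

Tableau for the negation not (Dia Box (p3 implies p1) implies (p3 implies p1)):
1. not (Dia Box (p3 implies p1) implies (p3 implies p1)), u
2. Dia Box (p3 implies p1), u
3. not (p3 implies p1), u
4. p3, u
5. not p1, u
6. Box (p3 implies p1), v
7. p3 implies p1, v
8. p1, v
Accessibility: uRu, uRv, vRv
The negation has an open branch (countermodel exists).

Not valid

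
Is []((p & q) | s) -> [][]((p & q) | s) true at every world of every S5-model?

Valid in S5

Tableau for the negation ~([]((p & q) | s) -> [][]((p & q) | s)):
1. ~([]((p & q) | s) -> [][]((p & q) | s)), 0
2. []((p & q) | s), 0
3. ~[][]((p & q) | s), 0
4. (p & q) | s, 0
5. p & q, 0
6. p, 0
7. q, 0
8. ~[]((p & q) | s), 1
9. (p & q) | s, 1
10. p & q, 1
11. p, 1
12. q, 1
13. ~((p & q) | s), 2
14. ~(p & q), 2
15. ~s, 2
16. (p & q) | s, 2
17. ~q, 2
18. p & q, 2
19. p, 2
20. q, 2
Accessibility: 0R0, 0R1, 0R2, 1R0, 1R1, 1R2, 2R0, 2R1, 2R2
Branch closes: q and ~q both at 2.
Every branch of the negation's tableau closes; the branch above is one of them.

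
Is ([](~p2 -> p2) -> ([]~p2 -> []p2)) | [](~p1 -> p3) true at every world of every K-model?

Tableau for the negation ~(([](~p2 -> p2) -> ([]~p2 -> []p2)) | [](~p1 -> p3)):
1. ~(([](~p2 -> p2) -> ([]~p2 -> []p2)) | [](~p1 -> p3)), w0
2. ~([](~p2 -> p2) -> ([]~p2 -> []p2)), w0
3. ~[](~p1 -> p3), w0
4. [](~p2 -> p2), w0
5. ~([]~p2 -> []p2), w0
6. []~p2, w0
7. ~[]p2, w0
8. ~(~p1 -> p3), w1
9. ~p1, w1
10. ~p3, w1
11. ~p2 -> p2, w1
12. ~p2, w1
13. p2, w1
Accessibility: w0Rw1
Branch closes: p2 and ~p2 both at w1.
Every branch of the negation's tableau closes; the branch above is one of them.

Yes, valid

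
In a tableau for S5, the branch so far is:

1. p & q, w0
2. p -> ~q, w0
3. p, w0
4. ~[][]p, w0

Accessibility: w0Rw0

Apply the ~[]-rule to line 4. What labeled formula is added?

a fresh world w1 with w0Rw1, and ~[]p at w1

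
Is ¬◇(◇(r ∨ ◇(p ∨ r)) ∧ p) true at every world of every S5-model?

Not valid

Tableau for the negation ◇(◇(r ∨ ◇(p ∨ r)) ∧ p):
1. ◇(◇(r ∨ ◇(p ∨ r)) ∧ p), u
2. ◇(r ∨ ◇(p ∨ r)) ∧ p, v
3. ◇(r ∨ ◇(p ∨ r)), v
4. p, v
5. r ∨ ◇(p ∨ r), w
6. ◇(p ∨ r), w
7. p ∨ r, x
8. r, x
Accessibility: uRu, uRv, uRw, uRx, vRu, vRv, vRw, vRx, wRu, wRv, wRw, wRx, xRu, xRv, xRw, xRx
The negation has an open branch (countermodel exists).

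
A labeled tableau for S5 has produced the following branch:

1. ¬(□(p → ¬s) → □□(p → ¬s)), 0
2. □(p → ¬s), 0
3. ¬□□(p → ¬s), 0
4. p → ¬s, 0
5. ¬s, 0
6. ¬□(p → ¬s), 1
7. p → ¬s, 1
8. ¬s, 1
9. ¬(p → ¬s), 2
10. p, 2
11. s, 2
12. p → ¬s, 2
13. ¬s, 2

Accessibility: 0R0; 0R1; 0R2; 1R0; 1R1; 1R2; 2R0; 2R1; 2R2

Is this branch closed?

Both s and ¬s appear at 2.

Closed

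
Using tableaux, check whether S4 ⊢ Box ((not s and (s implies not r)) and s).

Tableau for the negation not Box ((not s and (s implies not r)) and s):
1. not Box ((not s and (s implies not r)) and s), u
2. not ((not s and (s implies not r)) and s), v   [neg-Box-rule on 1: fresh world v, uRv]
3. not s, v   [neg-and-rule on 2 (branches; this branch)]
Accessibility: uRu, uRv, vRv
The negation has an open branch (countermodel exists).

Not valid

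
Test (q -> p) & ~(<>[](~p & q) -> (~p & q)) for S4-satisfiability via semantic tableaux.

Satisfiable (open branch found)

1. (q -> p) & ~(<>[](~p & q) -> (~p & q)), w0
2. q -> p, w0
3. ~(<>[](~p & q) -> (~p & q)), w0
4. <>[](~p & q), w0
5. ~(~p & q), w0
6. p, w0
7. ~q, w0
8. [](~p & q), w1
9. ~p & q, w1
10. ~p, w1
11. q, w1
Accessibility: w0Rw0, w0Rw1, w1Rw1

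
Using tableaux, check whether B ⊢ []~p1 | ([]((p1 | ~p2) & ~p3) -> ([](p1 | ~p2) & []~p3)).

Yes, valid

Tableau for the negation ~([]~p1 | ([]((p1 | ~p2) & ~p3) -> ([](p1 | ~p2) & []~p3))):
1. ~([]~p1 | ([]((p1 | ~p2) & ~p3) -> ([](p1 | ~p2) & []~p3))), 0
2. ~[]~p1, 0
3. ~([]((p1 | ~p2) & ~p3) -> ([](p1 | ~p2) & []~p3)), 0
4. []((p1 | ~p2) & ~p3), 0
5. ~([](p1 | ~p2) & []~p3), 0
6. (p1 | ~p2) & ~p3, 0
7. p1 | ~p2, 0
8. ~p3, 0
9. ~[](p1 | ~p2), 0
10. ~p2, 0
11. p1, 1
12. (p1 | ~p2) & ~p3, 1
13. p1 | ~p2, 1
14. ~p3, 1
15. ~p2, 1
16. ~(p1 | ~p2), 2
17. ~p1, 2
18. p2, 2
19. (p1 | ~p2) & ~p3, 2
20. p1 | ~p2, 2
21. ~p3, 2
22. ~p2, 2
Accessibility: 0R0, 0R1, 0R2, 1R0, 1R1, 2R0, 2R2
Branch closes: p2 and ~p2 both at 2.
All branches of the negation close; one closing branch shown above.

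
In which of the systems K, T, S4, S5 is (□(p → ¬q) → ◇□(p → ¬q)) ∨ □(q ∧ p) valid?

K-tableau for the negation ¬((□(p → ¬q) → ◇□(p → ¬q)) ∨ □(q ∧ p)):
1. ¬((□(p → ¬q) → ◇□(p → ¬q)) ∨ □(q ∧ p)), 0
2. ¬(□(p → ¬q) → ◇□(p → ¬q)), 0
3. ¬□(q ∧ p), 0
4. □(p → ¬q), 0
5. ¬◇□(p → ¬q), 0
6. ¬(q ∧ p), 1
7. p → ¬q, 1
8. ¬□(p → ¬q), 1
9. ¬p, 1
10. ¬q, 1
11. ¬(p → ¬q), 2
12. p, 2
13. q, 2
Accessibility: 0R1, 1R2
Complete open branch: countermodel on a K-frame, so not valid in K.
T-tableau for the negation ¬((□(p → ¬q) → ◇□(p → ¬q)) ∨ □(q ∧ p)):
1. ¬((□(p → ¬q) → ◇□(p → ¬q)) ∨ □(q ∧ p)), 0
2. ¬(□(p → ¬q) → ◇□(p → ¬q)), 0
3. ¬□(q ∧ p), 0
4. □(p → ¬q), 0
5. ¬◇□(p → ¬q), 0
6. p → ¬q, 0
7. ¬□(p → ¬q), 0
8. ¬q, 0
9. ¬(q ∧ p), 1
10. p → ¬q, 1
11. ¬□(p → ¬q), 1
12. ¬p, 1
13. ¬q, 1
14. ¬(p → ¬q), 2
15. p, 2
16. q, 2
17. p → ¬q, 2
18. ¬□(p → ¬q), 2
19. ¬q, 2
Accessibility: 0R0, 0R1, 0R2, 1R1, 2R2
Branch closes: q and ¬q both at 2.
Every branch closes (one shown): valid in T, hence also in S4, S5 (every theorem of T is a theorem of S4 and S5).

T, S4, S5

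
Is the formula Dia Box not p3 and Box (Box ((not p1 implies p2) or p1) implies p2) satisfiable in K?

1. Dia Box not p3 and Box (Box ((not p1 implies p2) or p1) implies p2), u
2. Dia Box not p3, u
3. Box (Box ((not p1 implies p2) or p1) implies p2), u
4. Box not p3, v
5. Box ((not p1 implies p2) or p1) implies p2, v
6. p2, v
Accessibility: uRv

Yes, satisfiable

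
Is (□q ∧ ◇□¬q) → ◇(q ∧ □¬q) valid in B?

Valid

Tableau for the negation ¬((□q ∧ ◇□¬q) → ◇(q ∧ □¬q)):
1. ¬((□q ∧ ◇□¬q) → ◇(q ∧ □¬q)), u
2. □q ∧ ◇□¬q, u
3. ¬◇(q ∧ □¬q), u
4. □q, u
5. ◇□¬q, u
6. ¬(q ∧ □¬q), u
7. q, u
8. ¬□¬q, u
9. □¬q, v
10. ¬(q ∧ □¬q), v
11. q, v
12. ¬q, u
Accessibility: uRu, uRv, vRu, vRv
Branch closes: q and ¬q both at u.
All branches of the negation close; one closing branch shown above.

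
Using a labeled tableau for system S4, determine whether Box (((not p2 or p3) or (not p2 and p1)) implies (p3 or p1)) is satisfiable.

1. Box (((not p2 or p3) or (not p2 and p1)) implies (p3 or p1)), u
2. ((not p2 or p3) or (not p2 and p1)) implies (p3 or p1), u
3. p3 or p1, u
4. p1, u
Accessibility: uRu

Yes, satisfiable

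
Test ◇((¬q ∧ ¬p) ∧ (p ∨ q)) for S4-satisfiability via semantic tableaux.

1. ◇((¬q ∧ ¬p) ∧ (p ∨ q)), u
2. (¬q ∧ ¬p) ∧ (p ∨ q), v
3. ¬q ∧ ¬p, v
4. p ∨ q, v
5. ¬q, v
6. ¬p, v
7. q, v
Accessibility: uRu, uRv, vRv
Branch closes: q and ¬q both at v.
Every branch closes; the branch above is one of them.

Unsatisfiable (every branch closes)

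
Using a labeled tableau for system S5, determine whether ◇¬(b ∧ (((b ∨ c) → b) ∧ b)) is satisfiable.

Yes, satisfiable

1. ◇¬(b ∧ (((b ∨ c) → b) ∧ b)), w0
2. ¬(b ∧ (((b ∨ c) → b) ∧ b)), w1   [◇-rule on 1: fresh world w1, w0Rw1]
3. ¬(((b ∨ c) → b) ∧ b), w1   [¬∧-rule on 2 (branches; this branch)]
4. ¬b, w1   [¬∧-rule on 3 (branches; this branch)]
Accessibility: w0Rw0, w0Rw1, w1Rw0, w1Rw1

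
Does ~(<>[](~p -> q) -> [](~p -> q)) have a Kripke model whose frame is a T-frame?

Yes, satisfiable

1. ~(<>[](~p -> q) -> [](~p -> q)), 0
2. <>[](~p -> q), 0   [~->-rule on 1]
3. ~[](~p -> q), 0   [~->-rule on 1]
4. [](~p -> q), 1   [<>-rule on 2: fresh world 1, 0R1]
5. ~p -> q, 1   [[]-rule on 4 via 1R1]
6. q, 1   [->-rule on 5 (branches; this branch)]
7. ~(~p -> q), 2   [~[]-rule on 3: fresh world 2, 0R2]
8. ~p, 2   [~->-rule on 7]
9. ~q, 2   [~->-rule on 7]
Accessibility: 0R0, 0R1, 0R2, 1R1, 2R2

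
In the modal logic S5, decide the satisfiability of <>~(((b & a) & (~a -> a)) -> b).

1. <>~(((b & a) & (~a -> a)) -> b), u
2. ~(((b & a) & (~a -> a)) -> b), v
3. (b & a) & (~a -> a), v
4. ~b, v
5. b & a, v
6. ~a -> a, v
7. b, v
8. a, v
Accessibility: uRu, uRv, vRu, vRv
Branch closes: b and ~b both at v.
(One branch shown.) All branches close.

Unsatisfiable (every branch closes)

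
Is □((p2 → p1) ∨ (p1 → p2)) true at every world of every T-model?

Yes, valid

Tableau for the negation ¬□((p2 → p1) ∨ (p1 → p2)):
1. ¬□((p2 → p1) ∨ (p1 → p2)), u
2. ¬((p2 → p1) ∨ (p1 → p2)), v
3. ¬(p2 → p1), v
4. ¬(p1 → p2), v
5. p2, v
6. ¬p1, v
7. p1, v
8. ¬p2, v
Accessibility: uRu, uRv, vRv
Branch closes: p1 and ¬p1 both at v.
Every branch of the negation's tableau closes; the branch above is one of them.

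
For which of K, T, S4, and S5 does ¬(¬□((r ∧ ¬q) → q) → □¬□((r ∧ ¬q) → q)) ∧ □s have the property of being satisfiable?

S4-tableau for the formula:
1. ¬(¬□((r ∧ ¬q) → q) → □¬□((r ∧ ¬q) → q)) ∧ □s, u
2. ¬(¬□((r ∧ ¬q) → q) → □¬□((r ∧ ¬q) → q)), u   [∧-rule on 1]
3. □s, u   [∧-rule on 1]
4. ¬□((r ∧ ¬q) → q), u   [¬→-rule on 2]
5. ¬□¬□((r ∧ ¬q) → q), u   [¬→-rule on 2]
6. s, u   [□-rule on 3 via uRu]
7. ¬((r ∧ ¬q) → q), v   [¬□-rule on 4: fresh world v, uRv]
8. r ∧ ¬q, v   [¬→-rule on 7]
9. ¬q, v   [¬→-rule on 7]
10. r, v   [∧-rule on 8]
11. s, v   [□-rule on 3 via uRv]
12. □((r ∧ ¬q) → q), w   [¬□-rule on 5: fresh world w, uRw]
13. s, w   [□-rule on 3 via uRw]
14. (r ∧ ¬q) → q, w   [□-rule on 12 via wRw]
15. q, w   [→-rule on 14 (branches; this branch)]
Accessibility: uRu, uRv, uRw, vRv, wRw
Complete open branch: satisfiable in S4, hence also in K, T (this S4-model is also a K-model and a T-model).
S5-tableau for the formula:
1. ¬(¬□((r ∧ ¬q) → q) → □¬□((r ∧ ¬q) → q)) ∧ □s, u
2. ¬(¬□((r ∧ ¬q) → q) → □¬□((r ∧ ¬q) → q)), u   [∧-rule on 1]
3. □s, u   [∧-rule on 1]
4. ¬□((r ∧ ¬q) → q), u   [¬→-rule on 2]
5. ¬□¬□((r ∧ ¬q) → q), u   [¬→-rule on 2]
6. s, u   [□-rule on 3 via uRu]
7. ¬((r ∧ ¬q) → q), v   [¬□-rule on 4: fresh world v, uRv]
8. r ∧ ¬q, v   [¬→-rule on 7]
9. ¬q, v   [¬→-rule on 7]
10. r, v   [∧-rule on 8]
11. s, v   [□-rule on 3 via uRv]
12. □((r ∧ ¬q) → q), w   [¬□-rule on 5: fresh world w, uRw]
13. s, w   [□-rule on 3 via uRw]
14. (r ∧ ¬q) → q, u   [□-rule on 12 via wRu]
15. (r ∧ ¬q) → q, v   [□-rule on 12 via wRv]
16. (r ∧ ¬q) → q, w   [□-rule on 12 via wRw]
17. ¬(r ∧ ¬q), u   [→-rule on 14 (branches; this branch)]
18. ¬(r ∧ ¬q), v   [→-rule on 15 (branches; this branch)]
19. q, w   [→-rule on 16 (branches; this branch)]
20. q, u   [¬∧-rule on 17 (branches; this branch)]
21. q, v   [¬∧-rule on 18 (branches; this branch)]
Accessibility: uRu, uRv, uRw, vRu, vRv, vRw, wRu, wRv, wRw
Branch closes: q and ¬q both at v.
Every branch closes (one shown): unsatisfiable in S5.

K, T, S4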